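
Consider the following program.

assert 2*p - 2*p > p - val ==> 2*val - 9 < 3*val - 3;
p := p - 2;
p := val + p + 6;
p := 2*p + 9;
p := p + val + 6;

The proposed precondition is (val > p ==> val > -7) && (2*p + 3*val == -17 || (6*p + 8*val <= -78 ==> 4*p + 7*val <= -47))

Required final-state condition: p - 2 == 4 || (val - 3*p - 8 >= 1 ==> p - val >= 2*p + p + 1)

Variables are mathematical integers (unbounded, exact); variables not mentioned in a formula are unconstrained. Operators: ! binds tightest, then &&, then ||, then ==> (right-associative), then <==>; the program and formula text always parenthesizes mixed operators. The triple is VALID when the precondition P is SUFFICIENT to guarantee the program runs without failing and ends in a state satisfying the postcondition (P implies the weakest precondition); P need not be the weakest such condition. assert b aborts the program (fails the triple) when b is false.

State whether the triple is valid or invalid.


Working backward. After the program, the postcondition p - 2 == 4 || (val - 3*p - 8 >= 1 ==> p - val >= 2*p + p + 1) must hold; in canonical form it is p == 6 || (val >= 3*p + 9 ==> 2*p + val <= -1).
Before p := p + val + 6: p + val == 0 || (3*p + 2*val <= -27 ==> 2*p + 3*val <= -13)
Before p := 2*p + 9: 2*p + val == -9 || (6*p + 2*val <= -54 ==> 4*p + 3*val <= -31)
Before p := val + p + 6: 2*p + 3*val == -21 || (6*p + 8*val <= -90 ==> 4*p + 7*val <= -55)
Before p := p - 2: 2*p + 3*val == -17 || (6*p + 8*val <= -78 ==> 4*p + 7*val <= -47)
Before assert 2*p - 2*p > p - val ==> 2*val - 9 < 3*val - 3: (val > p ==> val > -6) && (2*p + 3*val == -17 || (6*p + 8*val <= -78 ==> 4*p + 7*val <= -47))
The weakest precondition is (val > p ==> val > -6) && (2*p + 3*val == -17 || (6*p + 8*val <= -78 ==> 4*p + 7*val <= -47)).
Check whether (val > p ==> val > -7) && (2*p + 3*val == -17 || (6*p + 8*val <= -78 ==> 4*p + 7*val <= -47)) implies it.
Countermodel: at the initial state p = -7, val = -6, the precondition holds but the weakest precondition fails.
Answer: invalid


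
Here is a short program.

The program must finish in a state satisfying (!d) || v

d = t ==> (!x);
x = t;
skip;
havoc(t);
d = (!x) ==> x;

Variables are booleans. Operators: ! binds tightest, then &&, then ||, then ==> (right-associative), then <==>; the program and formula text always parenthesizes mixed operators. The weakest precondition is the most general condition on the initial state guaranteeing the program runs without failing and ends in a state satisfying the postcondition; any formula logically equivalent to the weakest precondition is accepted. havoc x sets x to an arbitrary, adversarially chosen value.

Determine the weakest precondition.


Working backward. After the program, (!d) || v must hold.
Before d := (!x) ==> x: (!((!x) ==> x)) || v
Before havoc t: (!((!x) ==> x)) || v
Before skip: (!((!x) ==> x)) || v
Before x := t: (!((!t) ==> t)) || v
Before d := t ==> (!x): (!((!t) ==> t)) || v
Answer: WP = (!((!t) ==> t)) || v


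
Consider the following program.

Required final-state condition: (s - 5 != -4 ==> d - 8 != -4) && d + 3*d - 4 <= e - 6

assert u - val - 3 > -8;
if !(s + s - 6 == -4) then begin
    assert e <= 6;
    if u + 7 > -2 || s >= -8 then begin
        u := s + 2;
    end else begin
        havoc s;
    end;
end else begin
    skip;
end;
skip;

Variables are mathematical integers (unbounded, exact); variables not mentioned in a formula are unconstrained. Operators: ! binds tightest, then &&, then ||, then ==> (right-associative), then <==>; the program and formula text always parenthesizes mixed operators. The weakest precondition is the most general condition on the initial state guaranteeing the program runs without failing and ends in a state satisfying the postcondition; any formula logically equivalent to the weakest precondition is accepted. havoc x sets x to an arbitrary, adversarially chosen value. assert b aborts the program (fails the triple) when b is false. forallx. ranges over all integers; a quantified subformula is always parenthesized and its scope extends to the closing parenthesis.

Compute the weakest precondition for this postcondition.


Working backward. After the program, the postcondition (s - 5 != -4 ==> d - 8 != -4) && d + 3*d - 4 <= e - 6 must hold; in canonical form it is (s != 1 ==> d != 4) && 4*d <= e - 2.
Before skip: (s != 1 ==> d != 4) && 4*d <= e - 2
Then branch requires e <= 6 && ((u > -9 || s >= -8) ==> ((s != 1 ==> d != 4) && 4*d <= e - 2)) && ((!(u > -9 || s >= -8)) ==> (forall s_1. ((s_1 != 1 ==> d != 4) && 4*d <= e - 2))); else branch requires (s != 1 ==> d != 4) && 4*d <= e - 2.
Before the if: ((!(2*s == 2)) ==> (e <= 6 && ((u > -9 || s >= -8) ==> ((s != 1 ==> d != 4) && 4*d <= e - 2)) && ((!(u > -9 || s >= -8)) ==> (forall s_1. ((s_1 != 1 ==> d != 4) && 4*d <= e - 2))))) && (2*s == 2 ==> ((s != 1 ==> d != 4) && 4*d <= e - 2))
Before assert u - val - 3 > -8: u > val - 5 && ((!(2*s == 2)) ==> (e <= 6 && ((u > -9 || s >= -8) ==> ((s != 1 ==> d != 4) && 4*d <= e - 2)) && ((!(u > -9 || s >= -8)) ==> (forall s_1. ((s_1 != 1 ==> d != 4) && 4*d <= e - 2))))) && (2*s == 2 ==> ((s != 1 ==> d != 4) && 4*d <= e - 2))
Answer: WP = u > val - 5 && ((!(2*s == 2)) ==> (e <= 6 && ((u > -9 || s >= -8) ==> ((s != 1 ==> d != 4) && 4*d <= e - 2)) && ((!(u > -9 || s >= -8)) ==> (forall s_1. ((s_1 != 1 ==> d != 4) && 4*d <= e - 2))))) && (2*s == 2 ==> ((s != 1 ==> d != 4) && 4*d <= e - 2))


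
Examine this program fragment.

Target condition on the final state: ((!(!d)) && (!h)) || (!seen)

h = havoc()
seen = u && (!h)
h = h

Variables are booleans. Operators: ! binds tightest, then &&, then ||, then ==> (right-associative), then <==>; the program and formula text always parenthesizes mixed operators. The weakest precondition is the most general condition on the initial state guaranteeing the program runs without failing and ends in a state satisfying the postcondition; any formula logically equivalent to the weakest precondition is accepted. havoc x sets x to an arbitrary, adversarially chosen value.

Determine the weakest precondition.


Working backward. After the program, the postcondition ((!(!d)) && (!h)) || (!seen) must hold; in canonical form it is (d && (!h)) || (!seen).
Before h := h: (d && (!h)) || (!seen)
Before seen := u && (!h): (d && (!h)) || (!(u && (!h)))
Before havoc h: d || (!u)
Answer: WP = d || (!u)


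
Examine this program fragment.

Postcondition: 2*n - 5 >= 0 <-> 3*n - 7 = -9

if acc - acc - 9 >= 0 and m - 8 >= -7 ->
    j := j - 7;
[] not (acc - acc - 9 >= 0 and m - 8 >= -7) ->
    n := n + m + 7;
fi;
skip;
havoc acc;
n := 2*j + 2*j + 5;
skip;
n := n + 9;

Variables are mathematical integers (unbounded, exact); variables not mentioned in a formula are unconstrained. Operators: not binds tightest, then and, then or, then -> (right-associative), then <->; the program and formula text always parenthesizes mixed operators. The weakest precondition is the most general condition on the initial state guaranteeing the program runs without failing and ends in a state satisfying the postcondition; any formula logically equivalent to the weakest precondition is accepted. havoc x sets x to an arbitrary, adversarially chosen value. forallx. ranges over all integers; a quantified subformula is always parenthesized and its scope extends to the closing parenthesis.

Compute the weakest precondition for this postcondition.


Working backward. After the program, the postcondition 2*n - 5 >= 0 <-> 3*n - 7 = -9 must hold; in canonical form it is 2*n >= 5 <-> 3*n = -2.
Before n := n + 9: 2*n >= -13 <-> 3*n = -29
Before skip: 2*n >= -13 <-> 3*n = -29
Before n := 2*j + 2*j + 5: 8*j >= -23 <-> 12*j = -44
Before havoc acc: 8*j >= -23 <-> 12*j = -44
Before skip: 8*j >= -23 <-> 12*j = -44
Then branch requires 8*j >= 33 <-> 12*j = 40; else branch requires 8*j >= -23 <-> 12*j = -44.
Before the if: 8*j >= -23 <-> 12*j = -44
Answer: WP = 8*j >= -23 <-> 12*j = -44


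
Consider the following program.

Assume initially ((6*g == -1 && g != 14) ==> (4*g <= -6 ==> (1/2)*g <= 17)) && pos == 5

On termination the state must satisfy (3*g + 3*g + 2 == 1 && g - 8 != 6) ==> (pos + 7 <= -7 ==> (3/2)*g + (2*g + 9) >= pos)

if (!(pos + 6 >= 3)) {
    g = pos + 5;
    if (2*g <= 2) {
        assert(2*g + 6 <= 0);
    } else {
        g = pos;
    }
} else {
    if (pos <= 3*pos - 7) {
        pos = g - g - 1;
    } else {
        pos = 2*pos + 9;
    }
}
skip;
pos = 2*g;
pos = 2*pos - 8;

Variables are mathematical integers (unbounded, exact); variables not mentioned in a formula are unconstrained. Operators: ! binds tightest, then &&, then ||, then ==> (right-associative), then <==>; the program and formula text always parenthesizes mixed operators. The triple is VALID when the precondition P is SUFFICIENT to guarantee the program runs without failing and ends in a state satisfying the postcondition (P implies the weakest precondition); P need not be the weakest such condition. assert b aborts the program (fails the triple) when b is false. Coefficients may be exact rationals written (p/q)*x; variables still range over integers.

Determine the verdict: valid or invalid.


Working backward. After the program, the postcondition (3*g + 3*g + 2 == 1 && g - 8 != 6) ==> (pos + 7 <= -7 ==> (3/2)*g + (2*g + 9) >= pos) must hold; in canonical form it is (6*g == -1 && g != 14) ==> (pos <= -14 ==> (7/2)*g >= pos - 9).
Before pos := 2*pos - 8: (6*g == -1 && g != 14) ==> (2*pos <= -6 ==> (7/2)*g >= 2*pos - 17)
Before pos := 2*g: (6*g == -1 && g != 14) ==> (4*g <= -6 ==> (1/2)*g <= 17)
Before skip: (6*g == -1 && g != 14) ==> (4*g <= -6 ==> (1/2)*g <= 17)
Then branch requires (2*pos <= -8 ==> (2*pos <= -16 && ((6*pos == -31 && pos != 9) ==> (4*pos <= -26 ==> (1/2)*pos <= 29/2)))) && ((!(2*pos <= -8)) ==> ((6*pos == -1 && pos != 14) ==> (4*pos <= -6 ==> (1/2)*pos <= 17))); else branch requires (2*pos >= 7 ==> ((6*g == -1 && g != 14) ==> (4*g <= -6 ==> (1/2)*g <= 17))) && ((!(2*pos >= 7)) ==> ((6*g == -1 && g != 14) ==> (4*g <= -6 ==> (1/2)*g <= 17))).
Before the if: ((!(pos >= -3)) ==> ((2*pos <= -8 ==> (2*pos <= -16 && ((6*pos == -31 && pos != 9) ==> (4*pos <= -26 ==> (1/2)*pos <= 29/2)))) && ((!(2*pos <= -8)) ==> ((6*pos == -1 && pos != 14) ==> (4*pos <= -6 ==> (1/2)*pos <= 17))))) && (pos >= -3 ==> ((2*pos >= 7 ==> ((6*g == -1 && g != 14) ==> (4*g <= -6 ==> (1/2)*g <= 17))) && ((!(2*pos >= 7)) ==> ((6*g == -1 && g != 14) ==> (4*g <= -6 ==> (1/2)*g <= 17)))))
The weakest precondition is ((!(pos >= -3)) ==> ((2*pos <= -8 ==> (2*pos <= -16 && ((6*pos == -31 && pos != 9) ==> (4*pos <= -26 ==> (1/2)*pos <= 29/2)))) && ((!(2*pos <= -8)) ==> ((6*pos == -1 && pos != 14) ==> (4*pos <= -6 ==> (1/2)*pos <= 17))))) && (pos >= -3 ==> ((2*pos >= 7 ==> ((6*g == -1 && g != 14) ==> (4*g <= -6 ==> (1/2)*g <= 17))) && ((!(2*pos >= 7)) ==> ((6*g == -1 && g != 14) ==> (4*g <= -6 ==> (1/2)*g <= 17))))).
Check whether ((6*g == -1 && g != 14) ==> (4*g <= -6 ==> (1/2)*g <= 17)) && pos == 5 implies it.
Every state satisfying the precondition satisfies the weakest precondition: the implication holds.
Answer: valid


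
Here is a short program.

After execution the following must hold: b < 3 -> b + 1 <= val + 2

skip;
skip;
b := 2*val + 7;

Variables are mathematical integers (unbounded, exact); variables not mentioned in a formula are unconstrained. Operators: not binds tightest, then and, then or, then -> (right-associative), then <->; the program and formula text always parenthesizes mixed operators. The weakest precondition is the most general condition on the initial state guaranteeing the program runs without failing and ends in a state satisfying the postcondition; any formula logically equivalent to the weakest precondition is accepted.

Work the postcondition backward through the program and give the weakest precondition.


Working backward. After the program, the postcondition b < 3 -> b + 1 <= val + 2 must hold; in canonical form it is b < 3 -> b <= val + 1.
Before b := 2*val + 7: 2*val < -4 -> val <= -6
Before skip: 2*val < -4 -> val <= -6
Before skip: 2*val < -4 -> val <= -6
Answer: WP = 2*val < -4 -> val <= -6


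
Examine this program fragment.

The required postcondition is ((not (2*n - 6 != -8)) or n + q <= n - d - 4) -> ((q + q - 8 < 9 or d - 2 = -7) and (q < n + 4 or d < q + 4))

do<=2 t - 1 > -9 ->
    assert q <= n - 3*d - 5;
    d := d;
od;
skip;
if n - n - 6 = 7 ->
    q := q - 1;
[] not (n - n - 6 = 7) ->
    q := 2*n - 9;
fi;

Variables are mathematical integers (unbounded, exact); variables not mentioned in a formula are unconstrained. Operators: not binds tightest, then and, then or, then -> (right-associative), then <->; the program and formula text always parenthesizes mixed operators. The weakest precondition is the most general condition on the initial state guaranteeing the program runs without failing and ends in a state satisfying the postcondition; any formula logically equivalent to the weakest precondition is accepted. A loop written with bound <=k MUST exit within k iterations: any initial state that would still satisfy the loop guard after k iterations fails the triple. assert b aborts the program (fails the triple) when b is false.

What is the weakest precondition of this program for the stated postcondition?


Working backward. After the program, the postcondition ((not (2*n - 6 != -8)) or n + q <= n - d - 4) -> ((q + q - 8 < 9 or d - 2 = -7) and (q < n + 4 or d < q + 4)) must hold; in canonical form it is ((not (2*n != -2)) or d + q <= -4) -> ((2*q < 17 or d = -5) and (q < n + 4 or d < q + 4)).
Then branch requires ((not (2*n != -2)) or d + q <= -3) -> ((2*q < 19 or d = -5) and (q < n + 5 or d < q + 3)); else branch requires ((not (2*n != -2)) or d + 2*n <= 5) -> ((4*n < 35 or d = -5) and (n < 13 or d < 2*n - 5)).
Before the if: ((not (2*n != -2)) or d + 2*n <= 5) -> ((4*n < 35 or d = -5) and (n < 13 or d < 2*n - 5))
Before skip: ((not (2*n != -2)) or d + 2*n <= 5) -> ((4*n < 35 or d = -5) and (n < 13 or d < 2*n - 5))
Before the loop (bound <=2), unroll the exhaustion recursion (WP_0 = exit-now case; WP_j = one more guarded iteration, up to j = 2):
  WP_0: (not (t > -8)) and (((not (2*n != -2)) or d + 2*n <= 5) -> ((4*n < 35 or d = -5) and (n < 13 or d < 2*n - 5)))
  WP_1: (t > -8 -> (3*d + q <= n - 5 and (not (t > -8)) and (((not (2*n != -2)) or d + 2*n <= 5) -> ((4*n < 35 or d = -5) and (n < 13 or d < 2*n - 5))))) and ((not (t > -8)) -> (((not (2*n != -2)) or d + 2*n <= 5) -> ((4*n < 35 or d = -5) and (n < 13 or d < 2*n - 5))))
  WP_2: (t > -8 -> (3*d + q <= n - 5 and (t > -8 -> (3*d + q <= n - 5 and (not (t > -8)) and (((not (2*n != -2)) or d + 2*n <= 5) -> ((4*n < 35 or d = -5) and (n < 13 or d < 2*n - 5))))) and ((not (t > -8)) -> (((not (2*n != -2)) or d + 2*n <= 5) -> ((4*n < 35 or d = -5) and (n < 13 or d < 2*n - 5)))))) and ((not (t > -8)) -> (((not (2*n != -2)) or d + 2*n <= 5) -> ((4*n < 35 or d = -5) and (n < 13 or d < 2*n - 5))))
So before the loop: (t > -8 -> (3*d + q <= n - 5 and (t > -8 -> (3*d + q <= n - 5 and (not (t > -8)) and (((not (2*n != -2)) or d + 2*n <= 5) -> ((4*n < 35 or d = -5) and (n < 13 or d < 2*n - 5))))) and ((not (t > -8)) -> (((not (2*n != -2)) or d + 2*n <= 5) -> ((4*n < 35 or d = -5) and (n < 13 or d < 2*n - 5)))))) and ((not (t > -8)) -> (((not (2*n != -2)) or d + 2*n <= 5) -> ((4*n < 35 or d = -5) and (n < 13 or d < 2*n - 5))))
Answer: WP = (t > -8 -> (3*d + q <= n - 5 and (t > -8 -> (3*d + q <= n - 5 and (not (t > -8)) and (((not (2*n != -2)) or d + 2*n <= 5) -> ((4*n < 35 or d = -5) and (n < 13 or d < 2*n - 5))))) and ((not (t > -8)) -> (((not (2*n != -2)) or d + 2*n <= 5) -> ((4*n < 35 or d = -5) and (n < 13 or d < 2*n - 5)))))) and ((not (t > -8)) -> (((not (2*n != -2)) or d + 2*n <= 5) -> ((4*n < 35 or d = -5) and (n < 13 or d < 2*n - 5))))


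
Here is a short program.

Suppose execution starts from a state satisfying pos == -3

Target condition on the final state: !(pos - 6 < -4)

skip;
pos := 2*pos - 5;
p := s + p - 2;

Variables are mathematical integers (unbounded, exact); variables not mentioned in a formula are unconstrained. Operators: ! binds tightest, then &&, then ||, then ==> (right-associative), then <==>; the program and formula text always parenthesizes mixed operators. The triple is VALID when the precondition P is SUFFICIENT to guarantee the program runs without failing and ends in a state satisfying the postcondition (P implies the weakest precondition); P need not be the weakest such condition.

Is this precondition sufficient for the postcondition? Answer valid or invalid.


Working backward. After the program, the postcondition !(pos - 6 < -4) must hold; in canonical form it is !(pos < 2).
Before p := s + p - 2: !(pos < 2)
Before pos := 2*pos - 5: !(2*pos < 7)
Before skip: !(2*pos < 7)
The weakest precondition is !(2*pos < 7).
Check whether pos == -3 implies it.
Countermodel: at the initial state pos = -3, the precondition holds but the weakest precondition fails.
Answer: invalid


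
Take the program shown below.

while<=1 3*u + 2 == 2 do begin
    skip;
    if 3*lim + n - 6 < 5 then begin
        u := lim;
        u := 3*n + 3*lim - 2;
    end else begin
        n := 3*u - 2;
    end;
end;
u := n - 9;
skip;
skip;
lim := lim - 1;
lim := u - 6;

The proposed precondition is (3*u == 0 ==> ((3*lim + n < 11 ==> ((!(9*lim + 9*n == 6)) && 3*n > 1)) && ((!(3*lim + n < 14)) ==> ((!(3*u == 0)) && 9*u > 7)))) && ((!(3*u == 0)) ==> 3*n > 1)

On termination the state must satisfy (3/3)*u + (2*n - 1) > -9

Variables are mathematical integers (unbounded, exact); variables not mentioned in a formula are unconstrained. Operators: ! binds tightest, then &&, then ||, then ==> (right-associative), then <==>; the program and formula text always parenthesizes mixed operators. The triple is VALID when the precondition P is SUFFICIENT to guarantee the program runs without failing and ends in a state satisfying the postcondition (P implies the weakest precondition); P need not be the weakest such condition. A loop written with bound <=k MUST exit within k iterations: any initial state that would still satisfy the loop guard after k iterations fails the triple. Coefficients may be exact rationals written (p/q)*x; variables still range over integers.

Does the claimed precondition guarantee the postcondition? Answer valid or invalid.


Working backward. After the program, the postcondition (3/3)*u + (2*n - 1) > -9 must hold; in canonical form it is 2*n + u > -8.
Before lim := u - 6: 2*n + u > -8
Before lim := lim - 1: 2*n + u > -8
Before skip: 2*n + u > -8
Before skip: 2*n + u > -8
Before u := n - 9: 3*n > 1
Before the loop (bound <=1), unroll the exhaustion recursion (WP_0 = exit-now case; WP_j = one more guarded iteration, up to j = 1):
  WP_0: (!(3*u == 0)) && 3*n > 1
  WP_1: (3*u == 0 ==> ((3*lim + n < 11 ==> ((!(9*lim + 9*n == 6)) && 3*n > 1)) && ((!(3*lim + n < 11)) ==> ((!(3*u == 0)) && 9*u > 7)))) && ((!(3*u == 0)) ==> 3*n > 1)
So before the loop: (3*u == 0 ==> ((3*lim + n < 11 ==> ((!(9*lim + 9*n == 6)) && 3*n > 1)) && ((!(3*lim + n < 11)) ==> ((!(3*u == 0)) && 9*u > 7)))) && ((!(3*u == 0)) ==> 3*n > 1)
The weakest precondition is (3*u == 0 ==> ((3*lim + n < 11 ==> ((!(9*lim + 9*n == 6)) && 3*n > 1)) && ((!(3*lim + n < 11)) ==> ((!(3*u == 0)) && 9*u > 7)))) && ((!(3*u == 0)) ==> 3*n > 1).
Check whether (3*u == 0 ==> ((3*lim + n < 11 ==> ((!(9*lim + 9*n == 6)) && 3*n > 1)) && ((!(3*lim + n < 14)) ==> ((!(3*u == 0)) && 9*u > 7)))) && ((!(3*u == 0)) ==> 3*n > 1) implies it.
Countermodel: at the initial state lim = 0, n = 11, u = 0, the precondition holds but the weakest precondition fails.
Answer: invalid


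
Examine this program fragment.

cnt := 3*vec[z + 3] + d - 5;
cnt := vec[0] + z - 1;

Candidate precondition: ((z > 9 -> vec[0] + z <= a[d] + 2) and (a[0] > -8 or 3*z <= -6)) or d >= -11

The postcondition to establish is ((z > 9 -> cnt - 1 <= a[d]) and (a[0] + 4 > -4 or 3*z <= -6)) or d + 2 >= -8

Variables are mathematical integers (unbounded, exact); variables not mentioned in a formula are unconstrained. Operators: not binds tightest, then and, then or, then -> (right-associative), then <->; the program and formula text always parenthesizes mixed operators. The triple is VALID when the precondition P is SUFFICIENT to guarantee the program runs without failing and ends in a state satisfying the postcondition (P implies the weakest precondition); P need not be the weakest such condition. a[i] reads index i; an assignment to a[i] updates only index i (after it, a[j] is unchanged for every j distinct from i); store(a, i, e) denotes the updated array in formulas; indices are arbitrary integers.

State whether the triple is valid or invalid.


Working backward. After the program, the postcondition ((z > 9 -> cnt - 1 <= a[d]) and (a[0] + 4 > -4 or 3*z <= -6)) or d + 2 >= -8 must hold; in canonical form it is ((z > 9 -> cnt <= a[d] + 1) and (a[0] > -8 or 3*z <= -6)) or d >= -10.
Before cnt := vec[0] + z - 1: ((z > 9 -> vec[0] + z <= a[d] + 2) and (a[0] > -8 or 3*z <= -6)) or d >= -10
Before cnt := 3*vec[z + 3] + d - 5: ((z > 9 -> vec[0] + z <= a[d] + 2) and (a[0] > -8 or 3*z <= -6)) or d >= -10
The weakest precondition is ((z > 9 -> vec[0] + z <= a[d] + 2) and (a[0] > -8 or 3*z <= -6)) or d >= -10.
Check whether ((z > 9 -> vec[0] + z <= a[d] + 2) and (a[0] > -8 or 3*z <= -6)) or d >= -11 implies it.
Countermodel: at the initial state a = {[-11] = -8, [0] = -8, elsewhere -8}, d = -11, vec = {[-11] = -15, [0] = -15, elsewhere -15}, z = 10, the precondition holds but the weakest precondition fails.
Answer: invalid


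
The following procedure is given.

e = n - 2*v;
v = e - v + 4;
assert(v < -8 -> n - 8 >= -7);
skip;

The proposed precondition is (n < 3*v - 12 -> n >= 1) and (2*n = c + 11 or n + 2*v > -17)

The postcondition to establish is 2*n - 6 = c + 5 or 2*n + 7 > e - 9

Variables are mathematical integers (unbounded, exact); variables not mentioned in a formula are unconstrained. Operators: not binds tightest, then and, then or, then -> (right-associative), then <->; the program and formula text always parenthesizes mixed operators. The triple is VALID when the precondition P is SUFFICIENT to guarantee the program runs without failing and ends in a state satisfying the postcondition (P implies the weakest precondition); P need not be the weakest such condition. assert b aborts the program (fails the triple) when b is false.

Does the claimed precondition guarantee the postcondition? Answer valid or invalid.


Working backward. After the program, the postcondition 2*n - 6 = c + 5 or 2*n + 7 > e - 9 must hold; in canonical form it is 2*n = c + 11 or 2*n > e - 16.
Before skip: 2*n = c + 11 or 2*n > e - 16
Before assert v < -8 -> n - 8 >= -7: (v < -8 -> n >= 1) and (2*n = c + 11 or 2*n > e - 16)
Before v := e - v + 4: (e < v - 12 -> n >= 1) and (2*n = c + 11 or 2*n > e - 16)
Before e := n - 2*v: (n < 3*v - 12 -> n >= 1) and (2*n = c + 11 or n + 2*v > -16)
The weakest precondition is (n < 3*v - 12 -> n >= 1) and (2*n = c + 11 or n + 2*v > -16).
Check whether (n < 3*v - 12 -> n >= 1) and (2*n = c + 11 or n + 2*v > -17) implies it.
Countermodel: at the initial state c = -10, n = 0, v = -8, the precondition holds but the weakest precondition fails.
Answer: invalid


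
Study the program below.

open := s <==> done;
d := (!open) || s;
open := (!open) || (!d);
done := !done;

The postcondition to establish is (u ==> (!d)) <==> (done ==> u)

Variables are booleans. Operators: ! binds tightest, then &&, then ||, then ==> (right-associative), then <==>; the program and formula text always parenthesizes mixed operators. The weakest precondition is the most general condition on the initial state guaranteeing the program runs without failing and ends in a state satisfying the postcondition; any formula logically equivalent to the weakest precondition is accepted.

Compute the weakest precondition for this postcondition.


Working backward. After the program, (u ==> (!d)) <==> (done ==> u) must hold.
Before done := !done: (u ==> (!d)) <==> ((!done) ==> u)
Before open := (!open) || (!d): (u ==> (!d)) <==> ((!done) ==> u)
Before d := (!open) || s: (u ==> (!((!open) || s))) <==> ((!done) ==> u)
Before open := s <==> done: (u ==> (!((!(s <==> done)) || s))) <==> ((!done) ==> u)
Answer: WP = (u ==> (!((!(s <==> done)) || s))) <==> ((!done) ==> u)


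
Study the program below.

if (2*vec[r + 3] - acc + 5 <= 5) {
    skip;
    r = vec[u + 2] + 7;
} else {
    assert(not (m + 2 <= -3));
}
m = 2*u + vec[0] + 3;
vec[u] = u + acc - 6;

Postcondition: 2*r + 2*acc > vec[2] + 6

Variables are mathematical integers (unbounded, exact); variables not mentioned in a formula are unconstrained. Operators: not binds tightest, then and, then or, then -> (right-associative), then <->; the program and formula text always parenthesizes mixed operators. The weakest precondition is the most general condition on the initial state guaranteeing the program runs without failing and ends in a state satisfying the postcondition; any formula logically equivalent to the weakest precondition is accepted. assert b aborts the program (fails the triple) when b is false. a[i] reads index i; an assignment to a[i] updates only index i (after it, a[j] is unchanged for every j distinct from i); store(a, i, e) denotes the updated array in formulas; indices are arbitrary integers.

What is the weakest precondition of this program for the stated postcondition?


Working backward. After the program, the postcondition 2*r + 2*acc > vec[2] + 6 must hold; in canonical form it is 2*acc + 2*r > vec[2] + 6.
Before vec[u] := u + acc - 6: 2*acc + 2*r > store(vec, u, acc + u - 6)[2] + 6
Before m := 2*u + vec[0] + 3: 2*acc + 2*r > store(vec, u, acc + u - 6)[2] + 6
Then branch requires 2*vec[u + 2] + 2*acc > store(vec, u, acc + u - 6)[2] - 8; else branch requires (not (m <= -5)) and 2*acc + 2*r > store(vec, u, acc + u - 6)[2] + 6.
Before the if: (2*vec[r + 3] <= acc -> 2*vec[u + 2] + 2*acc > store(vec, u, acc + u - 6)[2] - 8) and ((not (2*vec[r + 3] <= acc)) -> ((not (m <= -5)) and 2*acc + 2*r > store(vec, u, acc + u - 6)[2] + 6))
Answer: WP = (2*vec[r + 3] <= acc -> 2*vec[u + 2] + 2*acc > store(vec, u, acc + u - 6)[2] - 8) and ((not (2*vec[r + 3] <= acc)) -> ((not (m <= -5)) and 2*acc + 2*r > store(vec, u, acc + u - 6)[2] + 6))


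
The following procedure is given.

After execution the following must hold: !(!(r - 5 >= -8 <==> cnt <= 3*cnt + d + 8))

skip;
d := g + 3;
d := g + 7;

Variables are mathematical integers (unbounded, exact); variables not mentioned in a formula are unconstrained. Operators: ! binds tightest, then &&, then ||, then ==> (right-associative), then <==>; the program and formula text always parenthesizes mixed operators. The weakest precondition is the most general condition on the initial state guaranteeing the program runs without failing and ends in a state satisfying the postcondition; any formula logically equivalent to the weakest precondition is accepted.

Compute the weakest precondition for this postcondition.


Working backward. After the program, the postcondition !(!(r - 5 >= -8 <==> cnt <= 3*cnt + d + 8)) must hold; in canonical form it is r >= -3 <==> 2*cnt + d >= -8.
Before d := g + 7: r >= -3 <==> 2*cnt + g >= -15
Before d := g + 3: r >= -3 <==> 2*cnt + g >= -15
Before skip: r >= -3 <==> 2*cnt + g >= -15
Answer: WP = r >= -3 <==> 2*cnt + g >= -15


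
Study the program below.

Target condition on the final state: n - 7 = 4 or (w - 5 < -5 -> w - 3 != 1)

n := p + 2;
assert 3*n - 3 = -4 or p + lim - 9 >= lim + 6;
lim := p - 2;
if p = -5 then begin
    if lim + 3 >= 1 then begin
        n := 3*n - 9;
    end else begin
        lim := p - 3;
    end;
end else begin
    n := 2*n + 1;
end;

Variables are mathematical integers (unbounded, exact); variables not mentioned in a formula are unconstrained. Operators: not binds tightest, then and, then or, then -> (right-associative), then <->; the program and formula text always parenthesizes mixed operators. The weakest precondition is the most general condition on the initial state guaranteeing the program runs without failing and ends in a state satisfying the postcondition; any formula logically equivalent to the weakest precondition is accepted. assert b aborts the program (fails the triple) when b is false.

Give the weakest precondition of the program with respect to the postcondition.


Working backward. After the program, the postcondition n - 7 = 4 or (w - 5 < -5 -> w - 3 != 1) must hold; in canonical form it is n = 11 or (w < 0 -> w != 4).
Then branch requires (lim >= -2 -> (3*n = 20 or (w < 0 -> w != 4))) and ((not (lim >= -2)) -> (n = 11 or (w < 0 -> w != 4))); else branch requires 2*n = 10 or (w < 0 -> w != 4).
Before the if: (p = -5 -> ((lim >= -2 -> (3*n = 20 or (w < 0 -> w != 4))) and ((not (lim >= -2)) -> (n = 11 or (w < 0 -> w != 4))))) and ((not (p = -5)) -> (2*n = 10 or (w < 0 -> w != 4)))
Before lim := p - 2: (p = -5 -> ((p >= 0 -> (3*n = 20 or (w < 0 -> w != 4))) and ((not (p >= 0)) -> (n = 11 or (w < 0 -> w != 4))))) and ((not (p = -5)) -> (2*n = 10 or (w < 0 -> w != 4)))
Before assert 3*n - 3 = -4 or p + lim - 9 >= lim + 6: (3*n = -1 or p >= 15) and (p = -5 -> ((p >= 0 -> (3*n = 20 or (w < 0 -> w != 4))) and ((not (p >= 0)) -> (n = 11 or (w < 0 -> w != 4))))) and ((not (p = -5)) -> (2*n = 10 or (w < 0 -> w != 4)))
Before n := p + 2: (3*p = -7 or p >= 15) and (p = -5 -> ((p >= 0 -> (3*p = 14 or (w < 0 -> w != 4))) and ((not (p >= 0)) -> (p = 9 or (w < 0 -> w != 4))))) and ((not (p = -5)) -> (2*p = 6 or (w < 0 -> w != 4)))
Answer: WP = (3*p = -7 or p >= 15) and (p = -5 -> ((p >= 0 -> (3*p = 14 or (w < 0 -> w != 4))) and ((not (p >= 0)) -> (p = 9 or (w < 0 -> w != 4))))) and ((not (p = -5)) -> (2*p = 6 or (w < 0 -> w != 4)))


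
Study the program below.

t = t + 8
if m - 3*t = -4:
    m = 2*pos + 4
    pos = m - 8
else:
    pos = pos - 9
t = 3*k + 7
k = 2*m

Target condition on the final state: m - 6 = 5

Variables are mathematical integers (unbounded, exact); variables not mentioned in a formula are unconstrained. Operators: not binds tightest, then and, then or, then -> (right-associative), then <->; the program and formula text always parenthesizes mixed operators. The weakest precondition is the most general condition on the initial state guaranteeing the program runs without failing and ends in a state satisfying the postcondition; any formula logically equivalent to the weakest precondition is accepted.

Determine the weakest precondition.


Working backward. After the program, the postcondition m - 6 = 5 must hold; in canonical form it is m = 11.
Before k := 2*m: m = 11
Before t := 3*k + 7: m = 11
Then branch requires 2*pos = 7; else branch requires m = 11.
Before the if: (m = 3*t - 4 -> 2*pos = 7) and ((not (m = 3*t - 4)) -> m = 11)
Before t := t + 8: (m = 3*t + 20 -> 2*pos = 7) and ((not (m = 3*t + 20)) -> m = 11)
Answer: WP = (m = 3*t + 20 -> 2*pos = 7) and ((not (m = 3*t + 20)) -> m = 11)


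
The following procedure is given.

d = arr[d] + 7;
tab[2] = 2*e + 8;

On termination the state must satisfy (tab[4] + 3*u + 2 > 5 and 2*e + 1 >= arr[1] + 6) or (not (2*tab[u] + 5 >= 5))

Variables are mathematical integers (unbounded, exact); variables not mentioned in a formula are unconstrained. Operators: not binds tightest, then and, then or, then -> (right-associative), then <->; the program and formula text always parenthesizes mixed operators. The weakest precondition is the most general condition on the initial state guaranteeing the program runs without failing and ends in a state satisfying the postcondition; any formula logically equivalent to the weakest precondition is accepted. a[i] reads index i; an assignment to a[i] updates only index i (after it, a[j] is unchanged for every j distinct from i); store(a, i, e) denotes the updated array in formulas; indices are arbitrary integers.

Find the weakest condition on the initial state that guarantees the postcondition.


Working backward. After the program, the postcondition (tab[4] + 3*u + 2 > 5 and 2*e + 1 >= arr[1] + 6) or (not (2*tab[u] + 5 >= 5)) must hold; in canonical form it is (tab[4] + 3*u > 3 and 2*e >= arr[1] + 5) or (not (2*tab[u] >= 0)).
Before tab[2] := 2*e + 8: (tab[4] + 3*u > 3 and 2*e >= arr[1] + 5) or (not (2*store(tab, 2, 2*e + 8)[u] >= 0))
Before d := arr[d] + 7: (tab[4] + 3*u > 3 and 2*e >= arr[1] + 5) or (not (2*store(tab, 2, 2*e + 8)[u] >= 0))
Answer: WP = (tab[4] + 3*u > 3 and 2*e >= arr[1] + 5) or (not (2*store(tab, 2, 2*e + 8)[u] >= 0))


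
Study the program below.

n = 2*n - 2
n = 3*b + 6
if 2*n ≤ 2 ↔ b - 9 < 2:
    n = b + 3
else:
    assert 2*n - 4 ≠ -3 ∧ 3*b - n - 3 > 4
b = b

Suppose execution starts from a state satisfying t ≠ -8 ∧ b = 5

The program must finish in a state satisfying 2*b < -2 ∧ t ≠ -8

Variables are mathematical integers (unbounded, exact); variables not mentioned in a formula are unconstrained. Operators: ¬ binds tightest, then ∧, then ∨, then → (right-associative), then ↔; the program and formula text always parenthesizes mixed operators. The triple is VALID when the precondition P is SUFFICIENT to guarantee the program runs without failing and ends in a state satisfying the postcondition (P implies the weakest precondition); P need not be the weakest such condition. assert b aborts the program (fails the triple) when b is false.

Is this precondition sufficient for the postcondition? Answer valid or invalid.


Working backward. After the program, 2*b < -2 ∧ t ≠ -8 must hold.
Before b := b: 2*b < -2 ∧ t ≠ -8
Then branch requires 2*b < -2 ∧ t ≠ -8; else branch requires 2*n ≠ 1 ∧ 3*b > n + 7 ∧ 2*b < -2 ∧ t ≠ -8.
Before the if: ((2*n ≤ 2 ↔ b < 11) → (2*b < -2 ∧ t ≠ -8)) ∧ ((¬(2*n ≤ 2 ↔ b < 11)) → (2*n ≠ 1 ∧ 3*b > n + 7 ∧ 2*b < -2 ∧ t ≠ -8))
Before n := 3*b + 6: ((6*b ≤ -10 ↔ b < 11) → (2*b < -2 ∧ t ≠ -8)) ∧ (6*b ≤ -10 ↔ b < 11)
Before n := 2*n - 2: ((6*b ≤ -10 ↔ b < 11) → (2*b < -2 ∧ t ≠ -8)) ∧ (6*b ≤ -10 ↔ b < 11)
The weakest precondition is ((6*b ≤ -10 ↔ b < 11) → (2*b < -2 ∧ t ≠ -8)) ∧ (6*b ≤ -10 ↔ b < 11).
Check whether t ≠ -8 ∧ b = 5 implies it.
Countermodel: at the initial state b = 5, t = -7, the precondition holds but the weakest precondition fails.
Answer: invalid


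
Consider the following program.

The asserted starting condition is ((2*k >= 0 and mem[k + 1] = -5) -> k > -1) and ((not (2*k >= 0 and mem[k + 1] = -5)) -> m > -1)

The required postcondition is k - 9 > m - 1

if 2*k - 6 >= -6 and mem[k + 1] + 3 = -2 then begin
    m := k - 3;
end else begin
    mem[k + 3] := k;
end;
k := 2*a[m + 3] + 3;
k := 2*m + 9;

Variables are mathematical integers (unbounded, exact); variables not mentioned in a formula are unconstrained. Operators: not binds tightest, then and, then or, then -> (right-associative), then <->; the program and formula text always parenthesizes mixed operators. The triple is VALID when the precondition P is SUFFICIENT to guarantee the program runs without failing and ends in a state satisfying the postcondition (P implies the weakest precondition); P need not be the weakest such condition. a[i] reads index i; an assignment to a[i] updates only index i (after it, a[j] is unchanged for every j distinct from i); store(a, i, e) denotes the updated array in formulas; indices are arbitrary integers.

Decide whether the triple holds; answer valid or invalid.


Working backward. After the program, the postcondition k - 9 > m - 1 must hold; in canonical form it is k > m + 8.
Before k := 2*m + 9: m > -1
Before k := 2*a[m + 3] + 3: m > -1
Then branch requires k > 2; else branch requires m > -1.
Before the if: ((2*k >= 0 and mem[k + 1] = -5) -> k > 2) and ((not (2*k >= 0 and mem[k + 1] = -5)) -> m > -1)
The weakest precondition is ((2*k >= 0 and mem[k + 1] = -5) -> k > 2) and ((not (2*k >= 0 and mem[k + 1] = -5)) -> m > -1).
Check whether ((2*k >= 0 and mem[k + 1] = -5) -> k > -1) and ((not (2*k >= 0 and mem[k + 1] = -5)) -> m > -1) implies it.
Countermodel: at the initial state k = 0, m = 0, mem = {[1] = -5, elsewhere -5}, the precondition holds but the weakest precondition fails.
Answer: invalid


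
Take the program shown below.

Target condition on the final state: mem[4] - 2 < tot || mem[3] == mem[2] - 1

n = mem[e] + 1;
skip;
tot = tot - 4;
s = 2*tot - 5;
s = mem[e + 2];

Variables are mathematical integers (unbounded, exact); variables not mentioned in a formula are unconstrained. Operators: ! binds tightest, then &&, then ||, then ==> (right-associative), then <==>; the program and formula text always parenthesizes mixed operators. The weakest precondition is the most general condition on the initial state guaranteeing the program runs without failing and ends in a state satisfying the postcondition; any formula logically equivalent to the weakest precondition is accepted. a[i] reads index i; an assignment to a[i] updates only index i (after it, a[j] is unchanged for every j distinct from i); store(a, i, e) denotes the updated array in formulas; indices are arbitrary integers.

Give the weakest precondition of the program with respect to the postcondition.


Working backward. After the program, the postcondition mem[4] - 2 < tot || mem[3] == mem[2] - 1 must hold; in canonical form it is mem[4] < tot + 2 || mem[3] == mem[2] - 1.
Before s := mem[e + 2]: mem[4] < tot + 2 || mem[3] == mem[2] - 1
Before s := 2*tot - 5: mem[4] < tot + 2 || mem[3] == mem[2] - 1
Before tot := tot - 4: mem[4] < tot - 2 || mem[3] == mem[2] - 1
Before skip: mem[4] < tot - 2 || mem[3] == mem[2] - 1
Before n := mem[e] + 1: mem[4] < tot - 2 || mem[3] == mem[2] - 1
Answer: WP = mem[4] < tot - 2 || mem[3] == mem[2] - 1


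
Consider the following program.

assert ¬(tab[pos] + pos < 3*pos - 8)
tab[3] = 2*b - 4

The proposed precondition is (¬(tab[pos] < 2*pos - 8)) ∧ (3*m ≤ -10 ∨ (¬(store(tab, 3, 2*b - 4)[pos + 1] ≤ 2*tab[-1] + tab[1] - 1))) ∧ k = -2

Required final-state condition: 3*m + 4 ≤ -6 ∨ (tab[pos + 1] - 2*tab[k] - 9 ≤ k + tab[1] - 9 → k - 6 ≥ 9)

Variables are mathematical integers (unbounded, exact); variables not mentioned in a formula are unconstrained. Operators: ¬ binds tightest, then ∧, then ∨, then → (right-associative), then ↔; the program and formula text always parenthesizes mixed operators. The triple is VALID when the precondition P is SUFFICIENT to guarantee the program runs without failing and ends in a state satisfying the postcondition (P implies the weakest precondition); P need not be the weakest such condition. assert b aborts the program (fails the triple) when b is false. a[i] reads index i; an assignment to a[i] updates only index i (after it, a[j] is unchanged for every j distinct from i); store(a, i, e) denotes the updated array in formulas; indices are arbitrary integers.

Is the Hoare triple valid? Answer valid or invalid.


Working backward. After the program, the postcondition 3*m + 4 ≤ -6 ∨ (tab[pos + 1] - 2*tab[k] - 9 ≤ k + tab[1] - 9 → k - 6 ≥ 9) must hold; in canonical form it is 3*m ≤ -10 ∨ (tab[pos + 1] ≤ tab[1] + 2*tab[k] + k → k ≥ 15).
Before tab[3] := 2*b - 4: 3*m ≤ -10 ∨ (store(tab, 3, 2*b - 4)[pos + 1] ≤ tab[1] + 2*store(tab, 3, 2*b - 4)[k] + k → k ≥ 15)
Before assert ¬(tab[pos] + pos < 3*pos - 8): (¬(tab[pos] < 2*pos - 8)) ∧ (3*m ≤ -10 ∨ (store(tab, 3, 2*b - 4)[pos + 1] ≤ tab[1] + 2*store(tab, 3, 2*b - 4)[k] + k → k ≥ 15))
The weakest precondition is (¬(tab[pos] < 2*pos - 8)) ∧ (3*m ≤ -10 ∨ (store(tab, 3, 2*b - 4)[pos + 1] ≤ tab[1] + 2*store(tab, 3, 2*b - 4)[k] + k → k ≥ 15)).
Check whether (¬(tab[pos] < 2*pos - 8)) ∧ (3*m ≤ -10 ∨ (¬(store(tab, 3, 2*b - 4)[pos + 1] ≤ 2*tab[-1] + tab[1] - 1))) ∧ k = -2 implies it.
Countermodel: at the initial state b = 0, k = -2, m = -3, pos = -15215, tab = {[-15215] = 0, [-15214] = 14080, [-2] = 22562, [-1] = -6516, [1] = -31042, [3] = 4, elsewhere 4}, the precondition holds but the weakest precondition fails.
Answer: invalid


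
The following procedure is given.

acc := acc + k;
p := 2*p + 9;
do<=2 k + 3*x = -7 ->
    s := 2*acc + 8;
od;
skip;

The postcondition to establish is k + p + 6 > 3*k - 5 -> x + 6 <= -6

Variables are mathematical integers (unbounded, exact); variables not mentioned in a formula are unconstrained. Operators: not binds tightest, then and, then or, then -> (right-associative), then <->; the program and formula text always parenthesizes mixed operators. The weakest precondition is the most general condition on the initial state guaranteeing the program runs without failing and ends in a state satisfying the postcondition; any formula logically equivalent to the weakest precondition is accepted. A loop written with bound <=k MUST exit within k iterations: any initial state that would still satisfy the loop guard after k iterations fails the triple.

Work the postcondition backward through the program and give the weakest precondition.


Working backward. After the program, the postcondition k + p + 6 > 3*k - 5 -> x + 6 <= -6 must hold; in canonical form it is p > 2*k - 11 -> x <= -12.
Before skip: p > 2*k - 11 -> x <= -12
Before the loop (bound <=2), unroll the exhaustion recursion (WP_0 = exit-now case; WP_j = one more guarded iteration, up to j = 2):
  WP_0: (not (k + 3*x = -7)) and (p > 2*k - 11 -> x <= -12)
  WP_1: (k + 3*x = -7 -> ((not (k + 3*x = -7)) and (p > 2*k - 11 -> x <= -12))) and ((not (k + 3*x = -7)) -> (p > 2*k - 11 -> x <= -12))
  WP_2: (k + 3*x = -7 -> ((k + 3*x = -7 -> ((not (k + 3*x = -7)) and (p > 2*k - 11 -> x <= -12))) and ((not (k + 3*x = -7)) -> (p > 2*k - 11 -> x <= -12)))) and ((not (k + 3*x = -7)) -> (p > 2*k - 11 -> x <= -12))
So before the loop: (k + 3*x = -7 -> ((k + 3*x = -7 -> ((not (k + 3*x = -7)) and (p > 2*k - 11 -> x <= -12))) and ((not (k + 3*x = -7)) -> (p > 2*k - 11 -> x <= -12)))) and ((not (k + 3*x = -7)) -> (p > 2*k - 11 -> x <= -12))
Before p := 2*p + 9: (k + 3*x = -7 -> ((k + 3*x = -7 -> ((not (k + 3*x = -7)) and (2*p > 2*k - 20 -> x <= -12))) and ((not (k + 3*x = -7)) -> (2*p > 2*k - 20 -> x <= -12)))) and ((not (k + 3*x = -7)) -> (2*p > 2*k - 20 -> x <= -12))
Before acc := acc + k: (k + 3*x = -7 -> ((k + 3*x = -7 -> ((not (k + 3*x = -7)) and (2*p > 2*k - 20 -> x <= -12))) and ((not (k + 3*x = -7)) -> (2*p > 2*k - 20 -> x <= -12)))) and ((not (k + 3*x = -7)) -> (2*p > 2*k - 20 -> x <= -12))
Answer: WP = (k + 3*x = -7 -> ((k + 3*x = -7 -> ((not (k + 3*x = -7)) and (2*p > 2*k - 20 -> x <= -12))) and ((not (k + 3*x = -7)) -> (2*p > 2*k - 20 -> x <= -12)))) and ((not (k + 3*x = -7)) -> (2*p > 2*k - 20 -> x <= -12))
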